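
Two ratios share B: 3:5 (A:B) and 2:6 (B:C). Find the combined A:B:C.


Match B: multiply A:B by 2 → 6:10
Multiply B:C by 5 → 10:30
Combined: 6:10:30
GCD = 2
= 3:5:15

3:5:15


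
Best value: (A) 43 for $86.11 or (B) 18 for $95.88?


Deal A: $86.11/43 = $2.0026/unit
Deal B: $95.88/18 = $5.3267/unit
A is cheaper per unit
= Deal A

Deal A


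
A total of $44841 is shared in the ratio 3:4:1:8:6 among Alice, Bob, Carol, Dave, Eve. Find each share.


Total parts = 3 + 4 + 1 + 8 + 6 = 22
Alice: 44841 × 3/22 = 6114.68
Bob: 44841 × 4/22 = 8152.91
Carol: 44841 × 1/22 = 2038.23
Dave: 44841 × 8/22 = 16305.82
Eve: 44841 × 6/22 = 12229.36
= Alice: $6114.68, Bob: $8152.91, Carol: $2038.23, Dave: $16305.82, Eve: $12229.36

Alice: $6114.68, Bob: $8152.91, Carol: $2038.23, Dave: $16305.82, Eve: $12229.36


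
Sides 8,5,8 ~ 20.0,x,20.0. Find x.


Scale factor = 20.0/8 = 2.5
Missing side = 5 × 2.5
= 12.5

12.5


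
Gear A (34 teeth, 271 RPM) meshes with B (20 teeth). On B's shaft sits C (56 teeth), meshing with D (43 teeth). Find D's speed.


Stage 1: RPM_B = RPM_A × t_A/t_B = 271 × 34/20 = 9214/20 = 460.70
B and C share a shaft → RPM_C = RPM_B
Stage 2: RPM_D = RPM_C × t_C/t_D = RPM_A × (t_A×t_C)/(t_B×t_D)
Overall ratio = (34×56)/(20×43) = 1904/860
RPM_D = 271 × 1904/860 = 515984/860
≈ 599.98 RPM

599.98 RPM


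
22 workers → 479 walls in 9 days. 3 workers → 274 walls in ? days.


Days ∝ work / workers, so d₂ = d₁ × (m₁/m₂) × (w₂/w₁)
Workers factor (inverse): 22/3 ≈ 7.3333
Work factor (direct): 274/479 ≈ 0.5720
d₂ = 9 × 22/3 × 274/479 = (9 × 22 × 274) / (3 × 479) = 54252/1437
≈ 37.75 days

37.75 days


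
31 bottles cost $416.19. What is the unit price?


Unit rate = total / quantity
= 416.19 / 31
= $13.43 per unit

$13.43 per unit


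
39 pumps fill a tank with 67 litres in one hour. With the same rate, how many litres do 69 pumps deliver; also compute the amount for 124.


Direct proportion: y/x = constant
k = 67/39 ≈ 1.7179
y at x=69: k × 69 = 67 × 69 / 39 = 4623/39 ≈ 118.54
y at x=124: k × 124 = 67 × 124 / 39 = 8308/39 ≈ 213.03
= 118.54 and 213.03

118.54 and 213.03


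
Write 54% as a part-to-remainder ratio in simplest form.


54% means 54 parts out of 100; remainder = 46
Part : remainder = 54:46
GCD = 2
= 27:23

27:23


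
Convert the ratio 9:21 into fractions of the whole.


Total parts = 9 + 21 = 30
First part: 9/30 = 3/10
Second part: 21/30 = 7/10
= 3/10 and 7/10

3/10 and 7/10


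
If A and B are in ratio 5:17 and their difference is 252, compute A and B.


Let A = 5k, B = 17k.
17k - 5k = 252
12k = 252 → k = 252/12 = 21
A = 5×21 = 105, B = 17×21 = 357
= A = 105, B = 357

A = 105, B = 357


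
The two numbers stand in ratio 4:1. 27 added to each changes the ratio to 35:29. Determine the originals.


Let A = 4k, B = 1k.
(4k + 27) / (1k + 27) = 35/29
Cross-multiply: 29(4k + 27) = 35(1k + 27)
116k + 783 = 35k + 945
116k - 35k = 945 - 783
81k = 162
k = 162/81 = 2
A = 4×2 = 8, B = 1×2 = 2
= A = 8, B = 2

A = 8, B = 2


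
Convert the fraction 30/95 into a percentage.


Percentage = (part / whole) × 100
= (30 / 95) × 100
≈ 31.58%

31.58%


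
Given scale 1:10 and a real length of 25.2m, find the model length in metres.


Model size = real / scale
= 25.2 / 10
= 2.5200 m

2.5200 m


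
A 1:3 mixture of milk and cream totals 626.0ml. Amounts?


Total parts = 1 + 3 = 4
milk: 626.0 × 1/4 = 156.5ml
cream: 626.0 × 3/4 = 469.5ml
= 156.5ml and 469.5ml

156.5ml and 469.5ml


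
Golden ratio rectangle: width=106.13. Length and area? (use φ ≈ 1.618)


φ = (1 + √5) / 2 ≈ 1.618
Length = width × φ = 106.13 × 1.618 = 171.71834
≈ 171.72
Area = width × length = 106.13 × 171.71834 = 18224.4674242 ≈ 18224.47
= Length: 171.72, Area: 18224.47

Length: 171.72, Area: 18224.47


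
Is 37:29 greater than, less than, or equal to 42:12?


37/29 = 1.2759
42/12 = 3.5000
1.2759 < 3.5000, so 37:29 is less
= less than

less than


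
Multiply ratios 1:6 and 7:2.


Compound ratio = (1×7) : (6×2)
= 7:12
GCD = 1
= 7:12

7:12


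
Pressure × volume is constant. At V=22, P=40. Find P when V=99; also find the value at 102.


Inverse proportion: x × y = constant
k = 22 × 40 = 880
At x=99: k/99 = 8.89
At x=102: k/102 = 8.63
= 8.89 and 8.63

8.89 and 8.63


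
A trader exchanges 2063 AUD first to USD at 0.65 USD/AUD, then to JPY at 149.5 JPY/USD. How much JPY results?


Step 1: 2063 AUD × 0.65 = 1340.95 USD
Step 2: 1340.95 USD × 149.5 = 200472.03 JPY
Implied rate AUD→JPY = 0.65 × 149.5 = 97.1750
= 200472.03 JPY

200472.03 JPY


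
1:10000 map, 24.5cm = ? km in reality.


Real distance = map distance × scale
= 24.5cm × 10000
= 245000 cm = 2450.0 m
= 2.450 km

2.450 km


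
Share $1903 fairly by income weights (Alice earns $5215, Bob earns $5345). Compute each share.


Total income = 5215 + 5345 = $10560
Alice: $1903 × 5215/10560 = $939.79
Bob: $1903 × 5345/10560 = $963.21
= Alice: $939.79, Bob: $963.21

Alice: $939.79, Bob: $963.21


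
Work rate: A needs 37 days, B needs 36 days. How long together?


Rate of A = 1/37 per day
Rate of B = 1/36 per day
Combined rate = 1/37 + 1/36 = 73/1332 ≈ 0.0548 per day
Days = 1 / combined rate = 1332/73
≈ 18.25 days

18.25 days


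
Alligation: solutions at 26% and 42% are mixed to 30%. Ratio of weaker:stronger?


Let x parts of 26% mix with y parts of 42%.
26x + 42y = 30(x + y)
26x + 42y = 30x + 30y
x(26 - 30) = y(30 - 42)
x/y = (42 - 30)/(30 - 26) = 12/4
Simplify: 3:1
= 3:1

3:1


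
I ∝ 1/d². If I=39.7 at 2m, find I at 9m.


I₁d₁² = I₂d₂²
I₂ = I₁ × (d₁/d₂)²
= 39.7 × (2/9)²
= 39.7 × 4/81
= 158.8/81
≈ 1.9605

1.9605


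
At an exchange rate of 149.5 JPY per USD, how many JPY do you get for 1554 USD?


Amount × rate = 1554 × 149.5
= 232323.00 JPY

232323.00 JPY


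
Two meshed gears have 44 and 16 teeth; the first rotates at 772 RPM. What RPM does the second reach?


Gear ratio = 44:16 = 11:4
RPM_B = RPM_A × (teeth_A / teeth_B)
= 772 × (44/16)
= 2123.0 RPM

2123.0 RPM


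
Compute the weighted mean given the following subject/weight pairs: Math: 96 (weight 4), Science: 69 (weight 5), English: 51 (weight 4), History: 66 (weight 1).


Numerator = 96×4 + 69×5 + 51×4 + 66×1
= 384 + 345 + 204 + 66
= 999
Total weight = 14
Weighted avg = 999/14
= 71.36

71.36


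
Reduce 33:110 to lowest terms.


GCD(33, 110) = 11
33/11 : 110/11
= 3:10

3:10


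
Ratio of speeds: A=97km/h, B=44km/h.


Ratio = 97:44
GCD = 1
Simplified = 97:44
Time ratio (same distance) = 44:97
Speed ratio = 97:44

97:44


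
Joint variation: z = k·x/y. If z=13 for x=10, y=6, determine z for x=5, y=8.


z = k·x/y
Solve for k using the known point: k = z·y/x = 13×6/10 = 78/10 = 7.8000
Now evaluate at x=5, y=8:
z = k × 5 / 8 = (78 × 5) / (10 × 8) = 390/80
= 4.8750

4.8750


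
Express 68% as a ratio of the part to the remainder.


68% means 68 parts out of 100; remainder = 32
Part : remainder = 68:32
GCD = 4
= 17:8

17:8


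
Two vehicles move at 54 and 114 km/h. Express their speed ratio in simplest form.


Ratio = 54:114
GCD = 6
Simplified = 9:19
Time ratio (same distance) = 19:9
Speed ratio = 9:19

9:19


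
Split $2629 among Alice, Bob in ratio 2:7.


Total parts = 2 + 7 = 9
Alice: 2629 × 2/9 = 584.22
Bob: 2629 × 7/9 = 2044.78
= Alice: $584.22, Bob: $2044.78

Alice: $584.22, Bob: $2044.78


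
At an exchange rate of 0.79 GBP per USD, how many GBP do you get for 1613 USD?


Amount × rate = 1613 × 0.79
= 1274.27 GBP

1274.27 GBP


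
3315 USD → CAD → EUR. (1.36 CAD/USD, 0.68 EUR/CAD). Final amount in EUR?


Step 1: 3315 USD × 1.36 = 4508.40 CAD
Step 2: 4508.40 CAD × 0.68 = 3065.71 EUR
Implied rate USD→EUR = 1.36 × 0.68 = 0.9248
= 3065.71 EUR

3065.71 EUR


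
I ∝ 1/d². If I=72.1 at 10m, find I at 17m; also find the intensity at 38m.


I₁d₁² = I₂d₂²
I at 17m = 72.1 × (10/17)² = 72.1 × 100/289 = 7210/289 ≈ 24.9481
I at 38m = 72.1 × (10/38)² = 72.1 × 100/1444 = 7210/1444 ≈ 4.9931
= 24.9481 and 4.9931

24.9481 and 4.9931


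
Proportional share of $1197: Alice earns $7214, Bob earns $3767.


Total income = 7214 + 3767 = $10981
Alice: $1197 × 7214/10981 = $786.37
Bob: $1197 × 3767/10981 = $410.63
= Alice: $786.37, Bob: $410.63

Alice: $786.37, Bob: $410.63


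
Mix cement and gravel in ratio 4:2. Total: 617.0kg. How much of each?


Total parts = 4 + 2 = 6
cement: 617.0 × 4/6 = 411.3kg
gravel: 617.0 × 2/6 = 205.7kg
= 411.3kg and 205.7kg

411.3kg and 205.7kg


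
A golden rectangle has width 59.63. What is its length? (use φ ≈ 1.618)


φ = (1 + √5) / 2 ≈ 1.618
Length = width × φ = 59.63 × 1.618 = 96.48134
≈ 96.48

96.48


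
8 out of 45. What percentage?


Percentage = (part / whole) × 100
= (8 / 45) × 100
≈ 17.78%

17.78%


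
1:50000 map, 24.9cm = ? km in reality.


Real distance = map distance × scale
= 24.9cm × 50000
= 1245000 cm = 12450.0 m
= 12.450 km

12.450 km


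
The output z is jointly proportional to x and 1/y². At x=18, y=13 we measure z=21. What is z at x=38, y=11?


z = k·x/y²
Solve for k using the known point: k = z·y²/x = 21×169/18 = 3549/18 ≈ 197.1667
Now evaluate at x=38, y=11:
z = k × 38 / 121 = (3549 × 38) / (18 × 121) = 134862/2178
≈ 61.9201

61.9201


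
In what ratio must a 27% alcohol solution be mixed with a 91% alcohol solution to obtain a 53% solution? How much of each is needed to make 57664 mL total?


Let x parts of 27% mix with y parts of 91%.
27x + 91y = 53(x + y)
27x + 91y = 53x + 53y
x(27 - 53) = y(53 - 91)
x/y = (91 - 53)/(53 - 27) = 38/26
Simplify: 19:13
Total parts = 32; one part = 57664/32 = 1802.00 mL
27% solution: 19×1802.00 = 34238.00 mL
91% solution: 13×1802.00 = 23426.00 mL
= ratio 19:13; 34238.00 mL and 23426.00 mL

ratio 19:13; 34238.00 mL and 23426.00 mL


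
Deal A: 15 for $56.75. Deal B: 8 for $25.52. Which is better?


Deal A: $56.75/15 = $3.7833/unit
Deal B: $25.52/8 = $3.1900/unit
B is cheaper per unit
= Deal B

Deal B


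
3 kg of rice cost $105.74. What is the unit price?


Unit rate = total / quantity
= 105.74 / 3
= $35.25 per unit

$35.25 per unit


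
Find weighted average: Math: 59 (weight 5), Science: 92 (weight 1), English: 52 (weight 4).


Numerator = 59×5 + 92×1 + 52×4
= 295 + 92 + 208
= 595
Total weight = 10
Weighted avg = 595/10
= 59.50

59.50


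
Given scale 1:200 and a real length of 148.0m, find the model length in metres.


Model size = real / scale
= 148.0 / 200
= 0.7400 m

0.7400 m


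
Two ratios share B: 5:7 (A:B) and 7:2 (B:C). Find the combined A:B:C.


Match B: multiply A:B by 7 → 35:49
Multiply B:C by 7 → 49:14
Combined: 35:49:14
GCD = 7
= 5:7:2

5:7:2


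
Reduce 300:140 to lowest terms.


GCD(300, 140) = 20
300/20 : 140/20
= 15:7

15:7


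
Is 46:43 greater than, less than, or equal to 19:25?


46/43 = 1.0698
19/25 = 0.7600
1.0698 > 0.7600, so 46:43 is greater
= greater than

greater than


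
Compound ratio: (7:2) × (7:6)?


Compound ratio = (7×7) : (2×6)
= 49:12
GCD = 1
= 49:12

49:12


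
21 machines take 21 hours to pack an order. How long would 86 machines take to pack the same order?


Inverse proportion: x × y = constant
k = 21 × 21 = 441
y₂ = k / 86 = 441 / 86
= 5.13

5.13


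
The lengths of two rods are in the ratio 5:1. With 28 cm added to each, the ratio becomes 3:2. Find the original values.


Let A = 5k, B = 1k.
(5k + 28) / (1k + 28) = 3/2
Cross-multiply: 2(5k + 28) = 3(1k + 28)
10k + 56 = 3k + 84
10k - 3k = 84 - 56
7k = 28
k = 28/7 = 4
A = 5×4 = 20, B = 1×4 = 4
= A = 20, B = 4

A = 20, B = 4


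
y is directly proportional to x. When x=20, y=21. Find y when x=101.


Direct proportion: y/x = constant
k = 21/20 = 1.0500
y₂ = k × 101 = 21 × 101 / 20 = 2121/20
= 106.05

106.05


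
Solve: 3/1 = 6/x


Cross multiply: 3 × x = 1 × 6
3x = 6
x = 6 / 3
= 2.00

2.00


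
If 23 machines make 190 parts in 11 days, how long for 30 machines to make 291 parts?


Days ∝ work / workers, so d₂ = d₁ × (m₁/m₂) × (w₂/w₁)
Workers factor (inverse): 23/30 ≈ 0.7667
Work factor (direct): 291/190 ≈ 1.5316
d₂ = 11 × 23/30 × 291/190 = (11 × 23 × 291) / (30 × 190) = 73623/5700
≈ 12.92 days

12.92 days


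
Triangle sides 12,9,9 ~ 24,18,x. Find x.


Scale factor = 24/12 = 2
Missing side = 9 × 2
= 18.0

18.0


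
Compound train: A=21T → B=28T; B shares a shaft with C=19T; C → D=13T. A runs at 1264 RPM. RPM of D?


Stage 1: RPM_B = RPM_A × t_A/t_B = 1264 × 21/28 = 26544/28 = 948.00
B and C share a shaft → RPM_C = RPM_B
Stage 2: RPM_D = RPM_C × t_C/t_D = RPM_A × (t_A×t_C)/(t_B×t_D)
Overall ratio = (21×19)/(28×13) = 399/364
RPM_D = 1264 × 399/364 = 504336/364
≈ 1385.54 RPM

1385.54 RPM


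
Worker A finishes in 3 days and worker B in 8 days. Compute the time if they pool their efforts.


Rate of A = 1/3 per day
Rate of B = 1/8 per day
Combined rate = 1/3 + 1/8 = 11/24 ≈ 0.4583 per day
Days = 1 / combined rate = 24/11
≈ 2.18 days

2.18 days


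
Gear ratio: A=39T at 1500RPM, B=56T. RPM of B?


Gear ratio = 39:56 = 39:56
RPM_B = RPM_A × (teeth_A / teeth_B)
= 1500 × (39/56)
= 1044.6 RPM

1044.6 RPM


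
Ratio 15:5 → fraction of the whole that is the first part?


Total parts = 15 + 5 = 20
First part: 15/20 = 3/4
= 3/4

3/4


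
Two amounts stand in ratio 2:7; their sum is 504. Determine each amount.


Let A = 2k, B = 7k.
2k + 7k = 504
9k = 504 → k = 504/9 = 56
A = 2×56 = 112, B = 7×56 = 392
= A = 112, B = 392

A = 112, B = 392


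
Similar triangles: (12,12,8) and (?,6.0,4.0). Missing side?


Scale factor = 6.0/12 = 0.5
Missing side = 12 × 0.5
= 6.0

6.0


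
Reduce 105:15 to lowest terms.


GCD(105, 15) = 15
105/15 : 15/15
= 7:1

7:1


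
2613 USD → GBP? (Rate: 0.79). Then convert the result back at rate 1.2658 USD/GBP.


Amount × rate = 2613 × 0.79 = 2064.27 GBP
Round-trip: 2064.27 × 1.2658 = 2612.95 USD
= 2064.27 GBP, then 2612.95 USD

2064.27 GBP, then 2612.95 USD


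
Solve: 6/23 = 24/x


Cross multiply: 6 × x = 23 × 24
6x = 552
x = 552 / 6
= 92.00

92.00


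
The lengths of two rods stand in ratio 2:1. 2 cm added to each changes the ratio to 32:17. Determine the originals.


Let A = 2k, B = 1k.
(2k + 2) / (1k + 2) = 32/17
Cross-multiply: 17(2k + 2) = 32(1k + 2)
34k + 34 = 32k + 64
34k - 32k = 64 - 34
2k = 30
k = 30/2 = 15
A = 2×15 = 30, B = 1×15 = 15
= A = 30, B = 15

A = 30, B = 15


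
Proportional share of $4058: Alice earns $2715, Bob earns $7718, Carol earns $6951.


Total income = 2715 + 7718 + 6951 = $17384
Alice: $4058 × 2715/17384 = $633.77
Bob: $4058 × 7718/17384 = $1801.64
Carol: $4058 × 6951/17384 = $1622.59
= Alice: $633.77, Bob: $1801.64, Carol: $1622.59

Alice: $633.77, Bob: $1801.64, Carol: $1622.59


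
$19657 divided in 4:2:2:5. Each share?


Total parts = 4 + 2 + 2 + 5 = 13
Part 1: 19657 × 4/13 = 6048.31
Part 2: 19657 × 2/13 = 3024.15
Part 3: 19657 × 2/13 = 3024.15
Part 4: 19657 × 5/13 = 7560.38
= Part 1: $6048.31, Part 2: $3024.15, Part 3: $3024.15, Part 4: $7560.38

Part 1: $6048.31, Part 2: $3024.15, Part 3: $3024.15, Part 4: $7560.38


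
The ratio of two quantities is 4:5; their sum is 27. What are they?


Let A = 4k, B = 5k.
4k + 5k = 27
9k = 27 → k = 27/9 = 3
A = 4×3 = 12, B = 5×3 = 15
= A = 12, B = 15

A = 12, B = 15


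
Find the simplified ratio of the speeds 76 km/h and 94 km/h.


Ratio = 76:94
GCD = 2
Simplified = 38:47
Time ratio (same distance) = 47:38
Speed ratio = 38:47

38:47


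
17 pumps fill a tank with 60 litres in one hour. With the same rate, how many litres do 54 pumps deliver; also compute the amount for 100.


Direct proportion: y/x = constant
k = 60/17 ≈ 3.5294
y at x=54: k × 54 = 60 × 54 / 17 = 3240/17 ≈ 190.59
y at x=100: k × 100 = 60 × 100 / 17 = 6000/17 ≈ 352.94
= 190.59 and 352.94

190.59 and 352.94


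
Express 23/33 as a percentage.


Percentage = (part / whole) × 100
= (23 / 33) × 100
≈ 69.70%

69.70%


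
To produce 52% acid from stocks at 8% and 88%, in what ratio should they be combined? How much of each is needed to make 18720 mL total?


Let x parts of 8% mix with y parts of 88%.
8x + 88y = 52(x + y)
8x + 88y = 52x + 52y
x(8 - 52) = y(52 - 88)
x/y = (88 - 52)/(52 - 8) = 36/44
Simplify: 9:11
Total parts = 20; one part = 18720/20 = 936.00 mL
8% solution: 9×936.00 = 8424.00 mL
88% solution: 11×936.00 = 10296.00 mL
= ratio 9:11; 8424.00 mL and 10296.00 mL

ratio 9:11; 8424.00 mL and 10296.00 mL


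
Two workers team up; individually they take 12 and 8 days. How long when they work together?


Rate of A = 1/12 per day
Rate of B = 1/8 per day
Combined rate = 1/12 + 1/8 = 20/96 ≈ 0.2083 per day
Days = 1 / combined rate = 96/20
= 4.80 days

4.80 days


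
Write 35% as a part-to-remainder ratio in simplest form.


35% means 35 parts out of 100; remainder = 65
Part : remainder = 35:65
GCD = 5
= 7:13

7:13


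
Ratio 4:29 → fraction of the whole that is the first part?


Total parts = 4 + 29 = 33
First part: 4/33 = 4/33
= 4/33

4/33


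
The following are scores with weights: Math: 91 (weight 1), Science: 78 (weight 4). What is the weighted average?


Numerator = 91×1 + 78×4
= 91 + 312
= 403
Total weight = 5
Weighted avg = 403/5
= 80.60

80.60


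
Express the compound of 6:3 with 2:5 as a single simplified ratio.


Compound ratio = (6×2) : (3×5)
= 12:15
GCD = 3
= 4:5

4:5


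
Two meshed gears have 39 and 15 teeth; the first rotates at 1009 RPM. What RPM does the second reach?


Gear ratio = 39:15 = 13:5
RPM_B = RPM_A × (teeth_A / teeth_B)
= 1009 × (39/15)
= 2623.4 RPM

2623.4 RPM


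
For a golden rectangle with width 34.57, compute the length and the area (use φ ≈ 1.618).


φ = (1 + √5) / 2 ≈ 1.618
Length = width × φ = 34.57 × 1.618 = 55.93426
≈ 55.93
Area = width × length = 34.57 × 55.93426 = 1933.6473682 ≈ 1933.65
= Length: 55.93, Area: 1933.65

Length: 55.93, Area: 1933.65


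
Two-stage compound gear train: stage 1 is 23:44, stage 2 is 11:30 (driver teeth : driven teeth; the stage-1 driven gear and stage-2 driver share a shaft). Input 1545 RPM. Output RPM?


Stage 1: RPM_B = RPM_A × t_A/t_B = 1545 × 23/44 = 35535/44 ≈ 807.61
B and C share a shaft → RPM_C = RPM_B
Stage 2: RPM_D = RPM_C × t_C/t_D = RPM_A × (t_A×t_C)/(t_B×t_D)
Overall ratio = (23×11)/(44×30) = 253/1320
RPM_D = 1545 × 253/1320 = 390885/1320
≈ 296.13 RPM

296.13 RPM


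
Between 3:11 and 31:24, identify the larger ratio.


3/11 = 0.2727
31/24 = 1.2917
0.2727 < 1.2917, so 3:11 is less
= 31:24

31:24


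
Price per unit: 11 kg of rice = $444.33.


Unit rate = total / quantity
= 444.33 / 11
= $40.39 per unit

$40.39 per unit


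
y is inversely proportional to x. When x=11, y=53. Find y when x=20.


Inverse proportion: x × y = constant
k = 11 × 53 = 583
y₂ = k / 20 = 583 / 20
= 29.15

29.15


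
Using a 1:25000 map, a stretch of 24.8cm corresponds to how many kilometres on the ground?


Real distance = map distance × scale
= 24.8cm × 25000
= 620000 cm = 6200.0 m
= 6.200 km

6.200 km


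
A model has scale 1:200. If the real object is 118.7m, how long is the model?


Model size = real / scale
= 118.7 / 200
= 0.5935 m

0.5935 m


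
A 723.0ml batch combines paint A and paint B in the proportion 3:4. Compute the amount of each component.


Total parts = 3 + 4 = 7
paint A: 723.0 × 3/7 = 309.9ml
paint B: 723.0 × 4/7 = 413.1ml
= 309.9ml and 413.1ml

309.9ml and 413.1ml


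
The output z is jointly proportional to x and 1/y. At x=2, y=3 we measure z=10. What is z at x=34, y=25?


z = k·x/y
Solve for k using the known point: k = z·y/x = 10×3/2 = 30/2 = 15.0000
Now evaluate at x=34, y=25:
z = k × 34 / 25 = (30 × 34) / (2 × 25) = 1020/50
= 20.4000

20.4000


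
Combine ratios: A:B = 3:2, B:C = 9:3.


Match B: multiply A:B by 9 → 27:18
Multiply B:C by 2 → 18:6
Combined: 27:18:6
GCD = 3
= 9:6:2

9:6:2


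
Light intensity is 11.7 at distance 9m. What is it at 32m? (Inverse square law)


I₁d₁² = I₂d₂²
I₂ = I₁ × (d₁/d₂)²
= 11.7 × (9/32)²
= 11.7 × 81/1024
= 947.7/1024
≈ 0.9255

0.9255


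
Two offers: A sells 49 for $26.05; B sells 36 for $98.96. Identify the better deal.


Deal A: $26.05/49 = $0.5316/unit
Deal B: $98.96/36 = $2.7489/unit
A is cheaper per unit
= Deal A

Deal A


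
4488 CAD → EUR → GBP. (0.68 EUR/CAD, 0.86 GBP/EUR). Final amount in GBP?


Step 1: 4488 CAD × 0.68 = 3051.84 EUR
Step 2: 3051.84 EUR × 0.86 = 2624.58 GBP
Implied rate CAD→GBP = 0.68 × 0.86 = 0.5848
= 2624.58 GBP

2624.58 GBP


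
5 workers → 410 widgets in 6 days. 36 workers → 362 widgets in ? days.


Days ∝ work / workers, so d₂ = d₁ × (m₁/m₂) × (w₂/w₁)
Workers factor (inverse): 5/36 ≈ 0.1389
Work factor (direct): 362/410 ≈ 0.8829
d₂ = 6 × 5/36 × 362/410 = (6 × 5 × 362) / (36 × 410) = 10860/14760
≈ 0.74 days

0.74 days


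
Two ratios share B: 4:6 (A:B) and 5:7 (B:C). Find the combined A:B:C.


Match B: multiply A:B by 5 → 20:30
Multiply B:C by 6 → 30:42
Combined: 20:30:42
GCD = 2
= 10:15:21

10:15:21


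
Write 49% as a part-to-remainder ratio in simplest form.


49% means 49 parts out of 100; remainder = 51
Part : remainder = 49:51
GCD = 1
= 49:51

49:51


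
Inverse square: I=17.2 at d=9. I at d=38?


I₁d₁² = I₂d₂²
I₂ = I₁ × (d₁/d₂)²
= 17.2 × (9/38)²
= 17.2 × 81/1444
= 1393.2/1444
≈ 0.9648

0.9648


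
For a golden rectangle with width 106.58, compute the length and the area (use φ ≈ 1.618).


φ = (1 + √5) / 2 ≈ 1.618
Length = width × φ = 106.58 × 1.618 = 172.44644
≈ 172.45
Area = width × length = 106.58 × 172.44644 = 18379.3415752 ≈ 18379.34
= Length: 172.45, Area: 18379.34

Length: 172.45, Area: 18379.34


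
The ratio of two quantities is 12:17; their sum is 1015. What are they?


Let A = 12k, B = 17k.
12k + 17k = 1015
29k = 1015 → k = 1015/29 = 35
A = 12×35 = 420, B = 17×35 = 595
= A = 420, B = 595

A = 420, B = 595


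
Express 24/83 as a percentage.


Percentage = (part / whole) × 100
= (24 / 83) × 100
≈ 28.92%

28.92%


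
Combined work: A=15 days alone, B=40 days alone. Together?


Rate of A = 1/15 per day
Rate of B = 1/40 per day
Combined rate = 1/15 + 1/40 = 55/600 ≈ 0.0917 per day
Days = 1 / combined rate = 600/55
≈ 10.91 days

10.91 days


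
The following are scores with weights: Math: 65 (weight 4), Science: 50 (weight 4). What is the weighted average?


Numerator = 65×4 + 50×4
= 260 + 200
= 460
Total weight = 8
Weighted avg = 460/8
= 57.50

57.50


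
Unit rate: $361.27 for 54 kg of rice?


Unit rate = total / quantity
= 361.27 / 54
= $6.69 per unit

$6.69 per unit


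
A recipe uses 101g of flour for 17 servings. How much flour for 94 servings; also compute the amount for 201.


Direct proportion: y/x = constant
k = 101/17 ≈ 5.9412
y at x=94: k × 94 = 101 × 94 / 17 = 9494/17 ≈ 558.47
y at x=201: k × 201 = 101 × 201 / 17 = 20301/17 ≈ 1194.18
= 558.47 and 1194.18

558.47 and 1194.18


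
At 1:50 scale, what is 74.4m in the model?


Model size = real / scale
= 74.4 / 50
= 1.4880 m

1.4880 m


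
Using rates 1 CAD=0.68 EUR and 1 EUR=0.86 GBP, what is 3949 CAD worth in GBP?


Step 1: 3949 CAD × 0.68 = 2685.32 EUR
Step 2: 2685.32 EUR × 0.86 = 2309.38 GBP
Implied rate CAD→GBP = 0.68 × 0.86 = 0.5848
= 2309.38 GBP

2309.38 GBP


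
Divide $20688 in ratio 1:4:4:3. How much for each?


Total parts = 1 + 4 + 4 + 3 = 12
Part 1: 20688 × 1/12 = 1724.00
Part 2: 20688 × 4/12 = 6896.00
Part 3: 20688 × 4/12 = 6896.00
Part 4: 20688 × 3/12 = 5172.00
= Part 1: $1724.00, Part 2: $6896.00, Part 3: $6896.00, Part 4: $5172.00

Part 1: $1724.00, Part 2: $6896.00, Part 3: $6896.00, Part 4: $5172.00


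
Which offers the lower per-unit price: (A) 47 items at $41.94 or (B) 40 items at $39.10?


Deal A: $41.94/47 = $0.8923/unit
Deal B: $39.10/40 = $0.9775/unit
A is cheaper per unit
= Deal A

Deal A


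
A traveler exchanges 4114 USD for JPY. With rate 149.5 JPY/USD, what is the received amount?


Amount × rate = 4114 × 149.5
= 615043.00 JPY

615043.00 JPY


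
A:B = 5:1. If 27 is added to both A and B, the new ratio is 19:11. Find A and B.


Let A = 5k, B = 1k.
(5k + 27) / (1k + 27) = 19/11
Cross-multiply: 11(5k + 27) = 19(1k + 27)
55k + 297 = 19k + 513
55k - 19k = 513 - 297
36k = 216
k = 216/36 = 6
A = 5×6 = 30, B = 1×6 = 6
= A = 30, B = 6

A = 30, B = 6


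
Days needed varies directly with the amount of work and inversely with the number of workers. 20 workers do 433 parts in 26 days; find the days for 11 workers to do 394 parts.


Days ∝ work / workers, so d₂ = d₁ × (m₁/m₂) × (w₂/w₁)
Workers factor (inverse): 20/11 ≈ 1.8182
Work factor (direct): 394/433 ≈ 0.9099
d₂ = 26 × 20/11 × 394/433 = (26 × 20 × 394) / (11 × 433) = 204880/4763
≈ 43.01 days

43.01 days


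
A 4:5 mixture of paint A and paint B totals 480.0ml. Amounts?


Total parts = 4 + 5 = 9
paint A: 480.0 × 4/9 = 213.3ml
paint B: 480.0 × 5/9 = 266.7ml
= 213.3ml and 266.7ml

213.3ml and 266.7ml


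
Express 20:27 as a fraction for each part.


Total parts = 20 + 27 = 47
First part: 20/47 = 20/47
Second part: 27/47 = 27/47
= 20/47 and 27/47

20/47 and 27/47


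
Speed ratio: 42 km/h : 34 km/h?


Ratio = 42:34
GCD = 2
Simplified = 21:17
Time ratio (same distance) = 17:21
Speed ratio = 21:17

21:17


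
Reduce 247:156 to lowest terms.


GCD(247, 156) = 13
247/13 : 156/13
= 19:12

19:12


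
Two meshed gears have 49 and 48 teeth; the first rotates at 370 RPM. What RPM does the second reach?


Gear ratio = 49:48 = 49:48
RPM_B = RPM_A × (teeth_A / teeth_B)
= 370 × (49/48)
= 377.7 RPM

377.7 RPM


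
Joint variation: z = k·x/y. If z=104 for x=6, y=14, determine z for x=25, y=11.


z = k·x/y
Solve for k using the known point: k = z·y/x = 104×14/6 = 1456/6 ≈ 242.6667
Now evaluate at x=25, y=11:
z = k × 25 / 11 = (1456 × 25) / (6 × 11) = 36400/66
≈ 551.5152

551.5152


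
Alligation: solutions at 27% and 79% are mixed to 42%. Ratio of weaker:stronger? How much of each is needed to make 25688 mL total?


Let x parts of 27% mix with y parts of 79%.
27x + 79y = 42(x + y)
27x + 79y = 42x + 42y
x(27 - 42) = y(42 - 79)
x/y = (79 - 42)/(42 - 27) = 37/15
Simplify: 37:15
Total parts = 52; one part = 25688/52 = 494.00 mL
27% solution: 37×494.00 = 18278.00 mL
79% solution: 15×494.00 = 7410.00 mL
= ratio 37:15; 18278.00 mL and 7410.00 mL

ratio 37:15; 18278.00 mL and 7410.00 mL


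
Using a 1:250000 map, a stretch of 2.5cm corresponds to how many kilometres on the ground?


Real distance = map distance × scale
= 2.5cm × 250000
= 625000 cm = 6250.0 m
= 6.250 km

6.250 km


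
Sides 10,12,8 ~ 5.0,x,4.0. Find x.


Scale factor = 5.0/10 = 0.5
Missing side = 12 × 0.5
= 6.0

6.0


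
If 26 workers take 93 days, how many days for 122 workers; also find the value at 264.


Inverse proportion: x × y = constant
k = 26 × 93 = 2418
At x=122: k/122 = 19.82
At x=264: k/264 = 9.16
= 19.82 and 9.16

19.82 and 9.16


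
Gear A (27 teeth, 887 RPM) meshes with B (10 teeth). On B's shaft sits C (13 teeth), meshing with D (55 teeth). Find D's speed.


Stage 1: RPM_B = RPM_A × t_A/t_B = 887 × 27/10 = 23949/10 = 2394.90
B and C share a shaft → RPM_C = RPM_B
Stage 2: RPM_D = RPM_C × t_C/t_D = RPM_A × (t_A×t_C)/(t_B×t_D)
Overall ratio = (27×13)/(10×55) = 351/550
RPM_D = 887 × 351/550 = 311337/550
≈ 566.07 RPM

566.07 RPM


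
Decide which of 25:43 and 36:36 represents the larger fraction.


25/43 = 0.5814
36/36 = 1.0000
0.5814 < 1.0000, so 25:43 is less
= 36:36

36:36


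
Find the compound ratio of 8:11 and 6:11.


Compound ratio = (8×6) : (11×11)
= 48:121
GCD = 1
= 48:121

48:121


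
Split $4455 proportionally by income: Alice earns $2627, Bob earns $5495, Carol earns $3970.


Total income = 2627 + 5495 + 3970 = $12092
Alice: $4455 × 2627/12092 = $967.85
Bob: $4455 × 5495/12092 = $2024.50
Carol: $4455 × 3970/12092 = $1462.65
= Alice: $967.85, Bob: $2024.50, Carol: $1462.65

Alice: $967.85, Bob: $2024.50, Carol: $1462.65


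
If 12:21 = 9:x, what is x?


Cross multiply: 12 × x = 21 × 9
12x = 189
x = 189 / 12
= 15.75

15.75


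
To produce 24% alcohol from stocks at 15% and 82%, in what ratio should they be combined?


Let x parts of 15% mix with y parts of 82%.
15x + 82y = 24(x + y)
15x + 82y = 24x + 24y
x(15 - 24) = y(24 - 82)
x/y = (82 - 24)/(24 - 15) = 58/9
Simplify: 58:9
= 58:9

58:9


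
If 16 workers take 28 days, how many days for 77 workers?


Inverse proportion: x × y = constant
k = 16 × 28 = 448
y₂ = k / 77 = 448 / 77
= 5.82

5.82


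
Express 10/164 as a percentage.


Percentage = (part / whole) × 100
= (10 / 164) × 100
≈ 6.10%

6.10%


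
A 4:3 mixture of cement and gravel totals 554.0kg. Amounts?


Total parts = 4 + 3 = 7
cement: 554.0 × 4/7 = 316.6kg
gravel: 554.0 × 3/7 = 237.4kg
= 316.6kg and 237.4kg

316.6kg and 237.4kg


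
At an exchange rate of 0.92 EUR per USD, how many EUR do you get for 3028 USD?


Amount × rate = 3028 × 0.92
= 2785.76 EUR

2785.76 EUR


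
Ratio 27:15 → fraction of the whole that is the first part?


Total parts = 27 + 15 = 42
First part: 27/42 = 9/14
= 9/14

9/14


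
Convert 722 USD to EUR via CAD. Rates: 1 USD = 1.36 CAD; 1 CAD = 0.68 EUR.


Step 1: 722 USD × 1.36 = 981.92 CAD
Step 2: 981.92 CAD × 0.68 = 667.71 EUR
Implied rate USD→EUR = 1.36 × 0.68 = 0.9248
= 667.71 EUR

667.71 EUR


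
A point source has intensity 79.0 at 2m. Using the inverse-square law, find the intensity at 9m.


I₁d₁² = I₂d₂²
I₂ = I₁ × (d₁/d₂)²
= 79.0 × (2/9)²
= 79.0 × 4/81
= 316/81
≈ 3.9012

3.9012


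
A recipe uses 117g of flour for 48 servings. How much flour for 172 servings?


Direct proportion: y/x = constant
k = 117/48 = 2.4375
y₂ = k × 172 = 117 × 172 / 48 = 20124/48
= 419.25

419.25


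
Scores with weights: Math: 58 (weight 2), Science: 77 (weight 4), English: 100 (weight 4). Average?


Numerator = 58×2 + 77×4 + 100×4
= 116 + 308 + 400
= 824
Total weight = 10
Weighted avg = 824/10
= 82.40

82.40


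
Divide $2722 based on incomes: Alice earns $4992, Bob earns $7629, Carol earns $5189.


Total income = 4992 + 7629 + 5189 = $17810
Alice: $2722 × 4992/17810 = $762.95
Bob: $2722 × 7629/17810 = $1165.98
Carol: $2722 × 5189/17810 = $793.06
= Alice: $762.95, Bob: $1165.98, Carol: $793.06

Alice: $762.95, Bob: $1165.98, Carol: $793.06


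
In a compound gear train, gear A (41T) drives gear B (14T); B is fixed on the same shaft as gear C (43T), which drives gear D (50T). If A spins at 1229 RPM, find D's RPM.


Stage 1: RPM_B = RPM_A × t_A/t_B = 1229 × 41/14 = 50389/14 ≈ 3599.21
B and C share a shaft → RPM_C = RPM_B
Stage 2: RPM_D = RPM_C × t_C/t_D = RPM_A × (t_A×t_C)/(t_B×t_D)
Overall ratio = (41×43)/(14×50) = 1763/700
RPM_D = 1229 × 1763/700 = 2166727/700
≈ 3095.32 RPM

3095.32 RPM


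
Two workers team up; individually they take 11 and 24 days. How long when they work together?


Rate of A = 1/11 per day
Rate of B = 1/24 per day
Combined rate = 1/11 + 1/24 = 35/264 ≈ 0.1326 per day
Days = 1 / combined rate = 264/35
≈ 7.54 days

7.54 days


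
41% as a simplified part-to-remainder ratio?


41% means 41 parts out of 100; remainder = 59
Part : remainder = 41:59
GCD = 1
= 41:59

41:59


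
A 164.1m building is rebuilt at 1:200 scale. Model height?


Model size = real / scale
= 164.1 / 200
= 0.8205 m

0.8205 m


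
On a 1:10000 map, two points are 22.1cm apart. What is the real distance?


Real distance = map distance × scale
= 22.1cm × 10000
= 221000 cm = 2210.0 m
= 2.210 km

2.210 km


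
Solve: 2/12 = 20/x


Cross multiply: 2 × x = 12 × 20
2x = 240
x = 240 / 2
= 120.00

120.00


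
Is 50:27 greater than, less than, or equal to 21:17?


50/27 = 1.8519
21/17 = 1.2353
1.8519 > 1.2353, so 50:27 is greater
= greater than

greater than


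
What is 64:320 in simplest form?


GCD(64, 320) = 64
64/64 : 320/64
= 1:5

1:5


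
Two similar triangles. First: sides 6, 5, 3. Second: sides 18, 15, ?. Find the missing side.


Scale factor = 18/6 = 3
Missing side = 3 × 3
= 9.0

9.0


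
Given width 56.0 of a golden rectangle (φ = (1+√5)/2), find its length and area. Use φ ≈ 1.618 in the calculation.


φ = (1 + √5) / 2 ≈ 1.618
Length = width × φ = 56.0 × 1.618 = 90.608
≈ 90.61
Area = width × length = 56.0 × 90.608 = 5074.048 ≈ 5074.05
= Length: 90.61, Area: 5074.05

Length: 90.61, Area: 5074.05


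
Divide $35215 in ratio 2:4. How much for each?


Total parts = 2 + 4 = 6
Part 1: 35215 × 2/6 = 11738.33
Part 2: 35215 × 4/6 = 23476.67
= Part 1: $11738.33, Part 2: $23476.67

Part 1: $11738.33, Part 2: $23476.67


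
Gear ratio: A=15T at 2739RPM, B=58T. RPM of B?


Gear ratio = 15:58 = 15:58
RPM_B = RPM_A × (teeth_A / teeth_B)
= 2739 × (15/58)
= 708.4 RPM

708.4 RPM


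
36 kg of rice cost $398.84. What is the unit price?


Unit rate = total / quantity
= 398.84 / 36
= $11.08 per unit

$11.08 per unit


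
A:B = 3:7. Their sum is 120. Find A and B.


Let A = 3k, B = 7k.
3k + 7k = 120
10k = 120 → k = 120/10 = 12
A = 3×12 = 36, B = 7×12 = 84
= A = 36, B = 84

A = 36, B = 84


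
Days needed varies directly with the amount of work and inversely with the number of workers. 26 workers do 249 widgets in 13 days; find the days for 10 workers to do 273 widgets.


Days ∝ work / workers, so d₂ = d₁ × (m₁/m₂) × (w₂/w₁)
Workers factor (inverse): 26/10 = 2.6000
Work factor (direct): 273/249 ≈ 1.0964
d₂ = 13 × 26/10 × 273/249 = (13 × 26 × 273) / (10 × 249) = 92274/2490
≈ 37.06 days

37.06 days


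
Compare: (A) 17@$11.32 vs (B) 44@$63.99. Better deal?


Deal A: $11.32/17 = $0.6659/unit
Deal B: $63.99/44 = $1.4543/unit
A is cheaper per unit
= Deal A

Deal A


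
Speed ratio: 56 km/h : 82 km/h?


Ratio = 56:82
GCD = 2
Simplified = 28:41
Time ratio (same distance) = 41:28
Speed ratio = 28:41

28:41


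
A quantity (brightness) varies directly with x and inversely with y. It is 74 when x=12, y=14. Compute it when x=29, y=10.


z = k·x/y
Solve for k using the known point: k = z·y/x = 74×14/12 = 1036/12 ≈ 86.3333
Now evaluate at x=29, y=10:
z = k × 29 / 10 = (1036 × 29) / (12 × 10) = 30044/120
≈ 250.3667

250.3667


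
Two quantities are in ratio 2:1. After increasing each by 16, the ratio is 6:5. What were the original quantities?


Let A = 2k, B = 1k.
(2k + 16) / (1k + 16) = 6/5
Cross-multiply: 5(2k + 16) = 6(1k + 16)
10k + 80 = 6k + 96
10k - 6k = 96 - 80
4k = 16
k = 16/4 = 4
A = 2×4 = 8, B = 1×4 = 4
= A = 8, B = 4

A = 8, B = 4


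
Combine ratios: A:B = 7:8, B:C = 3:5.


Match B: multiply A:B by 3 → 21:24
Multiply B:C by 8 → 24:40
Combined: 21:24:40
GCD = 1
= 21:24:40

21:24:40


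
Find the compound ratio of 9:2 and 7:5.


Compound ratio = (9×7) : (2×5)
= 63:10
GCD = 1
= 63:10

63:10


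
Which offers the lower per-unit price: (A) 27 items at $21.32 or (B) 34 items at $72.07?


Deal A: $21.32/27 = $0.7896/unit
Deal B: $72.07/34 = $2.1197/unit
A is cheaper per unit
= Deal A

Deal A


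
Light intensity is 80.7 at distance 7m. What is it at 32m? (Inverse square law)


I₁d₁² = I₂d₂²
I₂ = I₁ × (d₁/d₂)²
= 80.7 × (7/32)²
= 80.7 × 49/1024
= 3954.3/1024
≈ 3.8616

3.8616


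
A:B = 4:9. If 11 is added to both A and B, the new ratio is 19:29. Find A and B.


Let A = 4k, B = 9k.
(4k + 11) / (9k + 11) = 19/29
Cross-multiply: 29(4k + 11) = 19(9k + 11)
116k + 319 = 171k + 209
116k - 171k = 209 - 319
-55k = -110
k = -110/-55 = 2
A = 4×2 = 8, B = 9×2 = 18
= A = 8, B = 18

A = 8, B = 18


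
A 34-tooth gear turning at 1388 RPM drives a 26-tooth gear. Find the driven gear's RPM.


Gear ratio = 34:26 = 17:13
RPM_B = RPM_A × (teeth_A / teeth_B)
= 1388 × (34/26)
= 1815.1 RPM

1815.1 RPM


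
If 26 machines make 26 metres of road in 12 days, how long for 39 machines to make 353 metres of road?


Days ∝ work / workers, so d₂ = d₁ × (m₁/m₂) × (w₂/w₁)
Workers factor (inverse): 26/39 ≈ 0.6667
Work factor (direct): 353/26 ≈ 13.5769
d₂ = 12 × 26/39 × 353/26 = (12 × 26 × 353) / (39 × 26) = 110136/1014
≈ 108.62 days

108.62 days


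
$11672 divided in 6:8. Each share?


Total parts = 6 + 8 = 14
Part 1: 11672 × 6/14 = 5002.29
Part 2: 11672 × 8/14 = 6669.71
= Part 1: $5002.29, Part 2: $6669.71

Part 1: $5002.29, Part 2: $6669.71


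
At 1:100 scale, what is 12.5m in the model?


Model size = real / scale
= 12.5 / 100
= 0.1250 m

0.1250 m


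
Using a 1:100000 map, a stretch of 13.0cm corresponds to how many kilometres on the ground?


Real distance = map distance × scale
= 13.0cm × 100000
= 1300000 cm = 13000.0 m
= 13.000 km

13.000 km


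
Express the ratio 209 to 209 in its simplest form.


GCD(209, 209) = 209
209/209 : 209/209
= 1:1

1:1


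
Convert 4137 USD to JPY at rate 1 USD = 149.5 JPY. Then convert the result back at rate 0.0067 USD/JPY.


Amount × rate = 4137 × 149.5 = 618481.50 JPY
Round-trip: 618481.50 × 0.0067 = 4143.83 USD
= 618481.50 JPY, then 4143.83 USD

618481.50 JPY, then 4143.83 USD


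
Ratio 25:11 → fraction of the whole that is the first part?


Total parts = 25 + 11 = 36
First part: 25/36 = 25/36
= 25/36

25/36


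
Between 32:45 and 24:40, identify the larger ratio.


32/45 = 0.7111
24/40 = 0.6000
0.7111 > 0.6000, so 32:45 is greater
= 32:45

32:45


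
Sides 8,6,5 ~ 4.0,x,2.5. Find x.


Scale factor = 4.0/8 = 0.5
Missing side = 6 × 0.5
= 3.0

3.0


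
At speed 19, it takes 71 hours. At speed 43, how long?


Inverse proportion: x × y = constant
k = 19 × 71 = 1349
y₂ = k / 43 = 1349 / 43
= 31.37

31.37


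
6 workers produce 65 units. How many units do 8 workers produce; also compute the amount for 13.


Direct proportion: y/x = constant
k = 65/6 ≈ 10.8333
y at x=8: k × 8 = 65 × 8 / 6 = 520/6 ≈ 86.67
y at x=13: k × 13 = 65 × 13 / 6 = 845/6 ≈ 140.83
= 86.67 and 140.83

86.67 and 140.83


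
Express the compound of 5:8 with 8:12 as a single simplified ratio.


Compound ratio = (5×8) : (8×12)
= 40:96
GCD = 8
= 5:12

5:12


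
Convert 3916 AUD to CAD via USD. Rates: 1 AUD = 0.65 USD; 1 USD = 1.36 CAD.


Step 1: 3916 AUD × 0.65 = 2545.40 USD
Step 2: 2545.40 USD × 1.36 = 3461.74 CAD
Implied rate AUD→CAD = 0.65 × 1.36 = 0.8840
= 3461.74 CAD

3461.74 CAD


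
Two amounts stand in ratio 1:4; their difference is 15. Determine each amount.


Let A = 1k, B = 4k.
4k - 1k = 15
3k = 15 → k = 15/3 = 5
A = 1×5 = 5, B = 4×5 = 20
= A = 5, B = 20

A = 5, B = 20


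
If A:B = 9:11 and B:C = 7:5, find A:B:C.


Match B: multiply A:B by 7 → 63:77
Multiply B:C by 11 → 77:55
Combined: 63:77:55
GCD = 1
= 63:77:55

63:77:55


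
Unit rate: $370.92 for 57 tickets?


Unit rate = total / quantity
= 370.92 / 57
= $6.51 per unit

$6.51 per unit


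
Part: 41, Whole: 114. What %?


Percentage = (part / whole) × 100
= (41 / 114) × 100
≈ 35.96%

35.96%


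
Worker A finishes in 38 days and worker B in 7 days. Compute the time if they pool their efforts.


Rate of A = 1/38 per day
Rate of B = 1/7 per day
Combined rate = 1/38 + 1/7 = 45/266 ≈ 0.1692 per day
Days = 1 / combined rate = 266/45
≈ 5.91 days

5.91 days
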